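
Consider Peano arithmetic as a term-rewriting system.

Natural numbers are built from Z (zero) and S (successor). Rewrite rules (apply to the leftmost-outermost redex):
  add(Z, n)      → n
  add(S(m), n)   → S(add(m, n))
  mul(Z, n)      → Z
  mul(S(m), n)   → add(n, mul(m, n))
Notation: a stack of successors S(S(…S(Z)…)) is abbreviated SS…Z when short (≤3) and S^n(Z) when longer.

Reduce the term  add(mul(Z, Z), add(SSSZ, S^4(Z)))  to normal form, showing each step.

Answer: normal form = S^7(Z)  (in 6 steps)

Working:
  start: add(mul(Z, Z), add(SSSZ, S^4(Z)))
  step 1: add(Z, add(SSSZ, S^4(Z)))
  step 2: add(SSSZ, S^4(Z))
  step 3: S(add(SSZ, S^4(Z)))
  step 4: S(S(add(SZ, S^4(Z))))
  step 5: S(S(S(add(Z, S^4(Z)))))
  step 6: S^7(Z)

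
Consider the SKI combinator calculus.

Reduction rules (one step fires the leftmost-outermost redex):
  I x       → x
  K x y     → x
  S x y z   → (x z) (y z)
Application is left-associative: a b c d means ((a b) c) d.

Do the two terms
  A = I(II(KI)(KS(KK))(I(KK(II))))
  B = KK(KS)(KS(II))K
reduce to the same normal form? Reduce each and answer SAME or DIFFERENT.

Term A:
  start: I(II(KI)(KS(KK))(I(KK(II))))
  step 1: II(KI)(KS(KK))(I(KK(II)))
  step 2: I(KI)(KS(KK))(I(KK(II)))
  step 3: KI(KS(KK))(I(KK(II)))
  step 4: I(I(KK(II)))
  step 5: I(KK(II))
  step 6: KK(II)
  step 7: K

Term B:
  start: KK(KS)(KS(II))K
  step 1: K(KS(II))K
  step 2: KS(II)
  step 3: S

Answer: DIFFERENT — A ⇓ K, B ⇓ S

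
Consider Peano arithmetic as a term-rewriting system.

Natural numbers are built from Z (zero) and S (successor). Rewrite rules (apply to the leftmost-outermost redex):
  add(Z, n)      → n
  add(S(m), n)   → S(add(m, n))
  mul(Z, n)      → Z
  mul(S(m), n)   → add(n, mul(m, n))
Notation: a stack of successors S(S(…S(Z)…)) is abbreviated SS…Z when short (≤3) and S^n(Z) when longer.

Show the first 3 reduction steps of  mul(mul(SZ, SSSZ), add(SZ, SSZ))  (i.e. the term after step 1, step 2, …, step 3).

  start: mul(mul(SZ, SSSZ), add(SZ, SSZ))
  →1  mul(add(SSSZ, mul(Z, SSSZ)), add(SZ, SSZ))
  →2  mul(S(add(SSZ, mul(Z, SSSZ))), add(SZ, SSZ))
  →3  add(add(SZ, SSZ), mul(add(SSZ, mul(Z, SSSZ)), add(SZ, SSZ)))

Answer: after 3 steps: add(add(SZ, SSZ), mul(add(SSZ, mul(Z, SSSZ)), add(SZ, SSZ)))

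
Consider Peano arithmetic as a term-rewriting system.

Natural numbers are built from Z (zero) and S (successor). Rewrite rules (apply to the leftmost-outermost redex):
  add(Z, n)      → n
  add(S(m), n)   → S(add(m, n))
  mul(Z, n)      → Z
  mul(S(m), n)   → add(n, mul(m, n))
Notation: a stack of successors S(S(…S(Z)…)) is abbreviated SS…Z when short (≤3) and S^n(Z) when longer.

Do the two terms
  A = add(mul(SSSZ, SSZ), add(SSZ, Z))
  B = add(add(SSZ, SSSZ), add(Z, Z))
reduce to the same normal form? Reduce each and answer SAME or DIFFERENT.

Answer: DIFFERENT — A ⇓ S^8(Z), B ⇓ S^5(Z)

Working:
Term A:
  start: add(mul(SSSZ, SSZ), add(SSZ, Z))
  step 1: add(add(SSZ, mul(SSZ, SSZ)), add(SSZ, Z))
  step 2: add(S(add(SZ, mul(SSZ, SSZ))), add(SSZ, Z))
  step 3: S(add(add(SZ, mul(SSZ, SSZ)), add(SSZ, Z)))
  step 4: S(add(S(add(Z, mul(SSZ, SSZ))), add(SSZ, Z)))
  step 5: S(S(add(add(Z, mul(SSZ, SSZ)), add(SSZ, Z))))
  step 6: S(S(add(mul(SSZ, SSZ), add(SSZ, Z))))
  step 7: S(S(add(add(SSZ, mul(SZ, SSZ)), add(SSZ, Z))))
  step 8: S(S(add(S(add(SZ, mul(SZ, SSZ))), add(SSZ, Z))))
  step 9: S(S(S(add(add(SZ, mul(SZ, SSZ)), add(SSZ, Z)))))
  step 10: S(S(S(add(S(add(Z, mul(SZ, SSZ))), add(SSZ, Z)))))
  step 11: S(S(S(S(add(add(Z, mul(SZ, SSZ)), add(SSZ, Z))))))
  step 12: S(S(S(S(add(mul(SZ, SSZ), add(SSZ, Z))))))
  step 13: S(S(S(S(add(add(SSZ, mul(Z, SSZ)), add(SSZ, Z))))))
  step 14: S(S(S(S(add(S(add(SZ, mul(Z, SSZ))), add(SSZ, Z))))))
  step 15: S(S(S(S(S(add(add(SZ, mul(Z, SSZ)), add(SSZ, Z)))))))
  step 16: S(S(S(S(S(add(S(add(Z, mul(Z, SSZ))), add(SSZ, Z)))))))
  step 17: S(S(S(S(S(S(add(add(Z, mul(Z, SSZ)), add(SSZ, Z))))))))
  step 18: S(S(S(S(S(S(add(mul(Z, SSZ), add(SSZ, Z))))))))
  step 19: S(S(S(S(S(S(add(Z, add(SSZ, Z))))))))
  step 20: S(S(S(S(S(S(add(SSZ, Z)))))))
  step 21: S(S(S(S(S(S(S(add(SZ, Z))))))))
  step 22: S(S(S(S(S(S(S(S(add(Z, Z)))))))))
  step 23: S^8(Z)

Term B:
  start: add(add(SSZ, SSSZ), add(Z, Z))
  step 1: add(S(add(SZ, SSSZ)), add(Z, Z))
  step 2: S(add(add(SZ, SSSZ), add(Z, Z)))
  step 3: S(add(S(add(Z, SSSZ)), add(Z, Z)))
  step 4: S(S(add(add(Z, SSSZ), add(Z, Z))))
  step 5: S(S(add(SSSZ, add(Z, Z))))
  step 6: S(S(S(add(SSZ, add(Z, Z)))))
  step 7: S(S(S(S(add(SZ, add(Z, Z))))))
  step 8: S(S(S(S(S(add(Z, add(Z, Z)))))))
  step 9: S(S(S(S(S(add(Z, Z))))))
  step 10: S^5(Z)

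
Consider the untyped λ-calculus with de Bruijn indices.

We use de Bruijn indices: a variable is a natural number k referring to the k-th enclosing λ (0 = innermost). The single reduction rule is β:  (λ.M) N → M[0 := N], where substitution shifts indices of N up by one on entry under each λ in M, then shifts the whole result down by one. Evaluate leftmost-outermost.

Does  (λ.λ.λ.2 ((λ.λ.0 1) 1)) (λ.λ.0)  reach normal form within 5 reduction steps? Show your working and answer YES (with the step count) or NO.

Answer: YES — reaches normal form λ.λ.λ.0 in 2 ≤ 5 steps

Working:
  start: (λ.λ.λ.2 ((λ.λ.0 1) 1)) (λ.λ.0)
  →1  λ.λ.(λ.λ.0) ((λ.λ.0 1) 1)
  →2  λ.λ.λ.0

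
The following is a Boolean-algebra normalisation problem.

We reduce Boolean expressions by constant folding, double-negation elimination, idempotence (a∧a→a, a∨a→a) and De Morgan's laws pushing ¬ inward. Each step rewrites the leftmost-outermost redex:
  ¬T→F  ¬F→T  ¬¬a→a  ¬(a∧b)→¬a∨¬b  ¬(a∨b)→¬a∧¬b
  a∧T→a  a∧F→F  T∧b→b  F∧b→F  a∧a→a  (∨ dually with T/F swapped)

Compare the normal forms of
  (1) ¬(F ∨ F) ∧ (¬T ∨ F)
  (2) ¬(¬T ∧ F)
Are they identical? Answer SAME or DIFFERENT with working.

Answer: DIFFERENT — A ⇓ F, B ⇓ T

Reduction:
Term A:
  start: ¬(F ∨ F) ∧ (¬T ∨ F)
  →1  (¬F ∧ ¬F) ∧ (¬T ∨ F)
  →2  ¬F ∧ (¬T ∨ F)
  →3  T ∧ (¬T ∨ F)
  →4  ¬T ∨ F
  →5  ¬T
  →6  F

Term B:
  start: ¬(¬T ∧ F)
  →1  ¬¬T ∨ ¬F
  →2  T ∨ ¬F
  →3  T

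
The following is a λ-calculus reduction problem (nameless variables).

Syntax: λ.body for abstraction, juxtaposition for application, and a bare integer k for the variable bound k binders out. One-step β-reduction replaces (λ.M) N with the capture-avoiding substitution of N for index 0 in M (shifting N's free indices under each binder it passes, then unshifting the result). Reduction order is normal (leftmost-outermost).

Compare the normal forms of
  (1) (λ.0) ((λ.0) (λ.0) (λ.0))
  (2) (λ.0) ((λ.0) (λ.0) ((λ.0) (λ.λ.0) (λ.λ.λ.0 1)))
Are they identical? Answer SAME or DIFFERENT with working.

Answer: SAME — A ⇓ λ.0, B ⇓ λ.0

Working:
Term A:
  start: (λ.0) ((λ.0) (λ.0) (λ.0))
  step 1: (λ.0) (λ.0) (λ.0)
  step 2: (λ.0) (λ.0)
  step 3: λ.0

Term B:
  start: (λ.0) ((λ.0) (λ.0) ((λ.0) (λ.λ.0) (λ.λ.λ.0 1)))
  step 1: (λ.0) (λ.0) ((λ.0) (λ.λ.0) (λ.λ.λ.0 1))
  step 2: (λ.0) ((λ.0) (λ.λ.0) (λ.λ.λ.0 1))
  step 3: (λ.0) (λ.λ.0) (λ.λ.λ.0 1)
  step 4: (λ.λ.0) (λ.λ.λ.0 1)
  step 5: λ.0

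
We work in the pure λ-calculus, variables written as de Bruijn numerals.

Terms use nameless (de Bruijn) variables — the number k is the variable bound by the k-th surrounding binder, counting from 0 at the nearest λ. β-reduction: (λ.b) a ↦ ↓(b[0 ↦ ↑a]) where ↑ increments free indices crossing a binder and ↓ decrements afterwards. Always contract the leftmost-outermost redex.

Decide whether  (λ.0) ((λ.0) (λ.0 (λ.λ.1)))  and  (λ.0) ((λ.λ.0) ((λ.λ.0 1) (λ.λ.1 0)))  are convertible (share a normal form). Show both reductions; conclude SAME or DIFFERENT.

Answer: DIFFERENT — A ⇓ λ.0 (λ.λ.1), B ⇓ λ.0

Reduction:
Term A:
  start: (λ.0) ((λ.0) (λ.0 (λ.λ.1)))
  [1] (λ.0) (λ.0 (λ.λ.1))
  [2] λ.0 (λ.λ.1)

Term B:
  start: (λ.0) ((λ.λ.0) ((λ.λ.0 1) (λ.λ.1 0)))
  [1] (λ.λ.0) ((λ.λ.0 1) (λ.λ.1 0))
  [2] λ.0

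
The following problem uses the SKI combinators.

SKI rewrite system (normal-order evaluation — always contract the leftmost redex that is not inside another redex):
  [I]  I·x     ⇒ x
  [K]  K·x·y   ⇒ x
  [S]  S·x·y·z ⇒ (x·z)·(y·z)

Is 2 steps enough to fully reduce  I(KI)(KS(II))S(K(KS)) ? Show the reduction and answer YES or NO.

Answer: NO — after 2 steps the term is IS(K(KS)), not yet normal

Reduction:
  start: I(KI)(KS(II))S(K(KS))
  step 1: KI(KS(II))S(K(KS))
  step 2: IS(K(KS))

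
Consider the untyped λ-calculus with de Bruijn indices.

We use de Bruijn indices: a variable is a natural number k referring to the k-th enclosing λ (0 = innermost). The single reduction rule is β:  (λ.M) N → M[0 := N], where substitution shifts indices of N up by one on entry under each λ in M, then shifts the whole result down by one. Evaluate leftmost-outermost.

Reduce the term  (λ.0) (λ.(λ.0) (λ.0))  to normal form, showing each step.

Answer: normal form = λ.λ.0  (in 2 steps)

Reduction:
  start: (λ.0) (λ.(λ.0) (λ.0))
  step 1: λ.(λ.0) (λ.0)
  step 2: λ.λ.0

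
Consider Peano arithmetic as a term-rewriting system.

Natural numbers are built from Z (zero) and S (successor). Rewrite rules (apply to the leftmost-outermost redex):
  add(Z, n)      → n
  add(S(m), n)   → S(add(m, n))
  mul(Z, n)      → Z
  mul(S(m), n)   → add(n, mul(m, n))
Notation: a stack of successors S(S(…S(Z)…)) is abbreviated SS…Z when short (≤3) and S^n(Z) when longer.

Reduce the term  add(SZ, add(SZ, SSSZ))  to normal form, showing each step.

Answer: normal form = S^5(Z)  (in 4 steps)

Reduction:
  start: add(SZ, add(SZ, SSSZ))
  →1  S(add(Z, add(SZ, SSSZ)))
  →2  S(add(SZ, SSSZ))
  →3  S(S(add(Z, SSSZ)))
  →4  S^5(Z)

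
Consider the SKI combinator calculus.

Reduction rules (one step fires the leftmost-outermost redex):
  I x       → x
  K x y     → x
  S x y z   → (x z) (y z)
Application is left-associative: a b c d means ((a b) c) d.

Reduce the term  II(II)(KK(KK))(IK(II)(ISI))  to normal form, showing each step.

  start: II(II)(KK(KK))(IK(II)(ISI))
  [1] I(II)(KK(KK))(IK(II)(ISI))
  [2] II(KK(KK))(IK(II)(ISI))
  [3] I(KK(KK))(IK(II)(ISI))
  [4] KK(KK)(IK(II)(ISI))
  [5] K(IK(II)(ISI))
  [6] K(K(II)(ISI))
  [7] K(II)
  [8] KI

Answer: normal form = KI  (in 8 steps)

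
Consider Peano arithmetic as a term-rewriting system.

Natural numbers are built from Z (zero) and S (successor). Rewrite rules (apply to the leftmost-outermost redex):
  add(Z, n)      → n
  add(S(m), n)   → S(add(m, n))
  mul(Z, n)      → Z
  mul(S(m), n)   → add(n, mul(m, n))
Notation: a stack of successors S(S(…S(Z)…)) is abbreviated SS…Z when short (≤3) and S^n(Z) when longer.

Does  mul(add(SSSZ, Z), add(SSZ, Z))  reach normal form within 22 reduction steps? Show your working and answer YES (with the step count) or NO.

  start: mul(add(SSSZ, Z), add(SSZ, Z))
  →1  mul(S(add(SSZ, Z)), add(SSZ, Z))
  →2  add(add(SSZ, Z), mul(add(SSZ, Z), add(SSZ, Z)))
  →3  add(S(add(SZ, Z)), mul(add(SSZ, Z), add(SSZ, Z)))
  →4  S(add(add(SZ, Z), mul(add(SSZ, Z), add(SSZ, Z))))
  →5  S(add(S(add(Z, Z)), mul(add(SSZ, Z), add(SSZ, Z))))
  →6  S(S(add(add(Z, Z), mul(add(SSZ, Z), add(SSZ, Z)))))
  →7  S(S(add(Z, mul(add(SSZ, Z), add(SSZ, Z)))))
  →8  S(S(mul(add(SSZ, Z), add(SSZ, Z))))
  →9  S(S(mul(S(add(SZ, Z)), add(SSZ, Z))))
  →10  S(S(add(add(SSZ, Z), mul(add(SZ, Z), add(SSZ, Z)))))
  →11  S(S(add(S(add(SZ, Z)), mul(add(SZ, Z), add(SSZ, Z)))))
  →12  S(S(S(add(add(SZ, Z), mul(add(SZ, Z), add(SSZ, Z))))))
  →13  S(S(S(add(S(add(Z, Z)), mul(add(SZ, Z), add(SSZ, Z))))))
  →14  S(S(S(S(add(add(Z, Z), mul(add(SZ, Z), add(SSZ, Z)))))))
  →15  S(S(S(S(add(Z, mul(add(SZ, Z), add(SSZ, Z)))))))
  →16  S(S(S(S(mul(add(SZ, Z), add(SSZ, Z))))))
  →17  S(S(S(S(mul(S(add(Z, Z)), add(SSZ, Z))))))
  →18  S(S(S(S(add(add(SSZ, Z), mul(add(Z, Z), add(SSZ, Z)))))))
  →19  S(S(S(S(add(S(add(SZ, Z)), mul(add(Z, Z), add(SSZ, Z)))))))
  →20  S(S(S(S(S(add(add(SZ, Z), mul(add(Z, Z), add(SSZ, Z))))))))
  →21  S(S(S(S(S(add(S(add(Z, Z)), mul(add(Z, Z), add(SSZ, Z))))))))
  →22  S(S(S(S(S(S(add(add(Z, Z), mul(add(Z, Z), add(SSZ, Z)))))))))

Answer: NO — after 22 steps the term is S(S(S(S(S(S(add(add(Z, Z), mul(add(Z, Z), add(SSZ, Z))))))))), not yet normal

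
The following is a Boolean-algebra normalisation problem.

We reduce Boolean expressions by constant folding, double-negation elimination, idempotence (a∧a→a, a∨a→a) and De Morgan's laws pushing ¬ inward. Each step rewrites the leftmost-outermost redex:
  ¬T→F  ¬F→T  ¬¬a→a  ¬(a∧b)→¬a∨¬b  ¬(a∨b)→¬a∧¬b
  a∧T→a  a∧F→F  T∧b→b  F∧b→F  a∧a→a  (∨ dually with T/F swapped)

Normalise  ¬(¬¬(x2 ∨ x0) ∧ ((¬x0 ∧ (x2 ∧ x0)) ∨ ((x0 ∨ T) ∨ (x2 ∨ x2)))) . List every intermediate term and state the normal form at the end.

  start: ¬(¬¬(x2 ∨ x0) ∧ ((¬x0 ∧ (x2 ∧ x0)) ∨ ((x0 ∨ T) ∨ (x2 ∨ x2))))
  step 1: ¬¬¬(x2 ∨ x0) ∨ ¬((¬x0 ∧ (x2 ∧ x0)) ∨ ((x0 ∨ T) ∨ (x2 ∨ x2)))
  step 2: ¬(x2 ∨ x0) ∨ ¬((¬x0 ∧ (x2 ∧ x0)) ∨ ((x0 ∨ T) ∨ (x2 ∨ x2)))
  step 3: (¬x2 ∧ ¬x0) ∨ ¬((¬x0 ∧ (x2 ∧ x0)) ∨ ((x0 ∨ T) ∨ (x2 ∨ x2)))
  step 4: (¬x2 ∧ ¬x0) ∨ (¬(¬x0 ∧ (x2 ∧ x0)) ∧ ¬((x0 ∨ T) ∨ (x2 ∨ x2)))
  step 5: (¬x2 ∧ ¬x0) ∨ ((¬¬x0 ∨ ¬(x2 ∧ x0)) ∧ ¬((x0 ∨ T) ∨ (x2 ∨ x2)))
  step 6: (¬x2 ∧ ¬x0) ∨ ((x0 ∨ ¬(x2 ∧ x0)) ∧ ¬((x0 ∨ T) ∨ (x2 ∨ x2)))
  step 7: (¬x2 ∧ ¬x0) ∨ ((x0 ∨ (¬x2 ∨ ¬x0)) ∧ ¬((x0 ∨ T) ∨ (x2 ∨ x2)))
  step 8: (¬x2 ∧ ¬x0) ∨ ((x0 ∨ (¬x2 ∨ ¬x0)) ∧ (¬(x0 ∨ T) ∧ ¬(x2 ∨ x2)))
  step 9: (¬x2 ∧ ¬x0) ∨ ((x0 ∨ (¬x2 ∨ ¬x0)) ∧ ((¬x0 ∧ ¬T) ∧ ¬(x2 ∨ x2)))
  step 10: (¬x2 ∧ ¬x0) ∨ ((x0 ∨ (¬x2 ∨ ¬x0)) ∧ ((¬x0 ∧ F) ∧ ¬(x2 ∨ x2)))
  step 11: (¬x2 ∧ ¬x0) ∨ ((x0 ∨ (¬x2 ∨ ¬x0)) ∧ (F ∧ ¬(x2 ∨ x2)))
  step 12: (¬x2 ∧ ¬x0) ∨ ((x0 ∨ (¬x2 ∨ ¬x0)) ∧ F)
  step 13: (¬x2 ∧ ¬x0) ∨ F
  step 14: ¬x2 ∧ ¬x0

Answer: normal form = ¬x2 ∧ ¬x0  (in 14 steps)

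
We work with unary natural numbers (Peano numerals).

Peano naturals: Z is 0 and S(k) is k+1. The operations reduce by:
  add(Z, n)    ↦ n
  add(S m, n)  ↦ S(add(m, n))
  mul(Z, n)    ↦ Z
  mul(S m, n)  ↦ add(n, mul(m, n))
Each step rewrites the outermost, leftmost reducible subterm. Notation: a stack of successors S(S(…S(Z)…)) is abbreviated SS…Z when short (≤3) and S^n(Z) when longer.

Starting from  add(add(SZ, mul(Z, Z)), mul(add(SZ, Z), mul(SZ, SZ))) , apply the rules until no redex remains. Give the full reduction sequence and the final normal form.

Answer: normal form = SSZ  (in 15 steps)

Working:
  start: add(add(SZ, mul(Z, Z)), mul(add(SZ, Z), mul(SZ, SZ)))
  →1  add(S(add(Z, mul(Z, Z))), mul(add(SZ, Z), mul(SZ, SZ)))
  →2  S(add(add(Z, mul(Z, Z)), mul(add(SZ, Z), mul(SZ, SZ))))
  →3  S(add(mul(Z, Z), mul(add(SZ, Z), mul(SZ, SZ))))
  →4  S(add(Z, mul(add(SZ, Z), mul(SZ, SZ))))
  →5  S(mul(add(SZ, Z), mul(SZ, SZ)))
  →6  S(mul(S(add(Z, Z)), mul(SZ, SZ)))
  →7  S(add(mul(SZ, SZ), mul(add(Z, Z), mul(SZ, SZ))))
  →8  S(add(add(SZ, mul(Z, SZ)), mul(add(Z, Z), mul(SZ, SZ))))
  →9  S(add(S(add(Z, mul(Z, SZ))), mul(add(Z, Z), mul(SZ, SZ))))
  →10  S(S(add(add(Z, mul(Z, SZ)), mul(add(Z, Z), mul(SZ, SZ)))))
  →11  S(S(add(mul(Z, SZ), mul(add(Z, Z), mul(SZ, SZ)))))
  →12  S(S(add(Z, mul(add(Z, Z), mul(SZ, SZ)))))
  →13  S(S(mul(add(Z, Z), mul(SZ, SZ))))
  →14  S(S(mul(Z, mul(SZ, SZ))))
  →15  SSZ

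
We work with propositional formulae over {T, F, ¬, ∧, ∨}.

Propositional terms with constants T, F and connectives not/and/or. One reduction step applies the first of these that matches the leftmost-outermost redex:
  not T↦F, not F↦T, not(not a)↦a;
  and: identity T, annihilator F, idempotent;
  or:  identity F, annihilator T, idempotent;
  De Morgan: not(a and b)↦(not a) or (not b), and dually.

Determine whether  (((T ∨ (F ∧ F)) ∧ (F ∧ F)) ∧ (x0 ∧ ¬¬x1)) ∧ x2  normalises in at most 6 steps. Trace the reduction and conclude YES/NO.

  start: (((T ∨ (F ∧ F)) ∧ (F ∧ F)) ∧ (x0 ∧ ¬¬x1)) ∧ x2
  →1  ((T ∧ (F ∧ F)) ∧ (x0 ∧ ¬¬x1)) ∧ x2
  →2  ((F ∧ F) ∧ (x0 ∧ ¬¬x1)) ∧ x2
  →3  (F ∧ (x0 ∧ ¬¬x1)) ∧ x2
  →4  F ∧ x2
  →5  F

Answer: YES — reaches normal form F in 5 ≤ 6 steps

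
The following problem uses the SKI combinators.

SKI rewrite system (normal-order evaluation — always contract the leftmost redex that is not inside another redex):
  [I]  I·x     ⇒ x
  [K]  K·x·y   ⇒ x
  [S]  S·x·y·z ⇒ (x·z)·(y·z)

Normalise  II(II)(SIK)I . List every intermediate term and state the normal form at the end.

Answer: normal form = KI  (in 7 steps)

Derivation:
  start: II(II)(SIK)I
  step 1: I(II)(SIK)I
  step 2: II(SIK)I
  step 3: I(SIK)I
  step 4: SIKI
  step 5: II(KI)
  step 6: I(KI)
  step 7: KI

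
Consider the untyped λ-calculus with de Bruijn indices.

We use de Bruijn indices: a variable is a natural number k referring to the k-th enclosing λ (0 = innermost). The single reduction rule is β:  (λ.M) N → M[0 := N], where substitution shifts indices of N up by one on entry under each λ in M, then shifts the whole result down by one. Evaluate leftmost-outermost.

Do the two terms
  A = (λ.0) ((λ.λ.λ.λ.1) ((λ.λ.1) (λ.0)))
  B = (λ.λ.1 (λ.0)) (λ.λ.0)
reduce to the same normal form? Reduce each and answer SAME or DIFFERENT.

Term A:
  start: (λ.0) ((λ.λ.λ.λ.1) ((λ.λ.1) (λ.0)))
  [1] (λ.λ.λ.λ.1) ((λ.λ.1) (λ.0))
  [2] λ.λ.λ.1

Term B:
  start: (λ.λ.1 (λ.0)) (λ.λ.0)
  [1] λ.(λ.λ.0) (λ.0)
  [2] λ.λ.0

Answer: DIFFERENT — A ⇓ λ.λ.λ.1, B ⇓ λ.λ.0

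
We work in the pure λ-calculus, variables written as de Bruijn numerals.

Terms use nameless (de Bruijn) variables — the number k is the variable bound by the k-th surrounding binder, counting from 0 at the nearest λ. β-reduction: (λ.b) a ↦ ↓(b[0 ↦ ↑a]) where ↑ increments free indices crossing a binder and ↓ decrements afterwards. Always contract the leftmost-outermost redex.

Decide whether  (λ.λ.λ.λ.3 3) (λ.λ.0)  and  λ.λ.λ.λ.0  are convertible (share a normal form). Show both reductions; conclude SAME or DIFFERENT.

Answer: SAME — A ⇓ λ.λ.λ.λ.0, B ⇓ λ.λ.λ.λ.0

Reduction:
Term A:
  start: (λ.λ.λ.λ.3 3) (λ.λ.0)
  step 1: λ.λ.λ.(λ.λ.0) (λ.λ.0)
  step 2: λ.λ.λ.λ.0

Term B:
  start: λ.λ.λ.λ.0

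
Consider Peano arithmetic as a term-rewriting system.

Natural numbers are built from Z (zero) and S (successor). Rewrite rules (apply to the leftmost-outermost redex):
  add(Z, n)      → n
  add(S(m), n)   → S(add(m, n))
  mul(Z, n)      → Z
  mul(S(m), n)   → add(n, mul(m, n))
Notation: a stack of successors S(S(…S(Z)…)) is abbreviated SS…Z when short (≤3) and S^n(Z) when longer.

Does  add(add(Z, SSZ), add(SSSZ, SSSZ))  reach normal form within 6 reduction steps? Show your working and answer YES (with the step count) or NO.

  start: add(add(Z, SSZ), add(SSSZ, SSSZ))
  step 1: add(SSZ, add(SSSZ, SSSZ))
  step 2: S(add(SZ, add(SSSZ, SSSZ)))
  step 3: S(S(add(Z, add(SSSZ, SSSZ))))
  step 4: S(S(add(SSSZ, SSSZ)))
  step 5: S(S(S(add(SSZ, SSSZ))))
  step 6: S(S(S(S(add(SZ, SSSZ)))))

Answer: NO — after 6 steps the term is S(S(S(S(add(SZ, SSSZ))))), not yet normal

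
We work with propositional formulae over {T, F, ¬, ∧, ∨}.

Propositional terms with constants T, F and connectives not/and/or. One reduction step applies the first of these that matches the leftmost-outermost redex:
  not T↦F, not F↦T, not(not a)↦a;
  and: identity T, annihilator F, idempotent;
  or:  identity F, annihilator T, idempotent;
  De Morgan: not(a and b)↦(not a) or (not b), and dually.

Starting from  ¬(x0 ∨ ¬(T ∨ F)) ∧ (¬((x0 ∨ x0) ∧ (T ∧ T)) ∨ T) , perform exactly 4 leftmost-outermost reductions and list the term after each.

  start: ¬(x0 ∨ ¬(T ∨ F)) ∧ (¬((x0 ∨ x0) ∧ (T ∧ T)) ∨ T)
  →1  (¬x0 ∧ ¬¬(T ∨ F)) ∧ (¬((x0 ∨ x0) ∧ (T ∧ T)) ∨ T)
  →2  (¬x0 ∧ (T ∨ F)) ∧ (¬((x0 ∨ x0) ∧ (T ∧ T)) ∨ T)
  →3  (¬x0 ∧ T) ∧ (¬((x0 ∨ x0) ∧ (T ∧ T)) ∨ T)
  →4  ¬x0 ∧ (¬((x0 ∨ x0) ∧ (T ∧ T)) ∨ T)

Answer: after 4 steps: ¬x0 ∧ (¬((x0 ∨ x0) ∧ (T ∧ T)) ∨ T)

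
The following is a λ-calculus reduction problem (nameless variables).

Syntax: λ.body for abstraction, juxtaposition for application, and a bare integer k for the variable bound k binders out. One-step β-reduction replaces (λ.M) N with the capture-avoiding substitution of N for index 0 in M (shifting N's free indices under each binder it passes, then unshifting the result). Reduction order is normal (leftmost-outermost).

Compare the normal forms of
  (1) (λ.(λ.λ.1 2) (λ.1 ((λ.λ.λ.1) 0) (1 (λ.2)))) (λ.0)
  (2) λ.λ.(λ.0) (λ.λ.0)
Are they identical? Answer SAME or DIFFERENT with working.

Term A:
  start: (λ.(λ.λ.1 2) (λ.1 ((λ.λ.λ.1) 0) (1 (λ.2)))) (λ.0)
  →1  (λ.λ.1 (λ.0)) (λ.(λ.0) ((λ.λ.λ.1) 0) ((λ.0) (λ.λ.0)))
  →2  λ.(λ.(λ.0) ((λ.λ.λ.1) 0) ((λ.0) (λ.λ.0))) (λ.0)
  →3  λ.(λ.0) ((λ.λ.λ.1) (λ.0)) ((λ.0) (λ.λ.0))
  →4  λ.(λ.λ.λ.1) (λ.0) ((λ.0) (λ.λ.0))
  →5  λ.(λ.λ.1) ((λ.0) (λ.λ.0))
  →6  λ.λ.(λ.0) (λ.λ.0)
  →7  λ.λ.λ.λ.0

Term B:
  start: λ.λ.(λ.0) (λ.λ.0)
  →1  λ.λ.λ.λ.0

Answer: SAME — A ⇓ λ.λ.λ.λ.0, B ⇓ λ.λ.λ.λ.0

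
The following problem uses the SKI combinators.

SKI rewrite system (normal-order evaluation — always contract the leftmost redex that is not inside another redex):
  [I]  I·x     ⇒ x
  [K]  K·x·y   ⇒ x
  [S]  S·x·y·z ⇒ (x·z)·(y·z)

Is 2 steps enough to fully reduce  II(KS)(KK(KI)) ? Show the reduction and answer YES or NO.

  start: II(KS)(KK(KI))
  [1] I(KS)(KK(KI))
  [2] KS(KK(KI))

Answer: NO — after 2 steps the term is KS(KK(KI)), not yet normal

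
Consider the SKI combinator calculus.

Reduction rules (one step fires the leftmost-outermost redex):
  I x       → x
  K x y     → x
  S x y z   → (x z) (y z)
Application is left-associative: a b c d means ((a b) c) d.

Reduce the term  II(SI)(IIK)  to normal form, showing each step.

Answer: normal form = SIK  (in 4 steps)

Reduction:
  start: II(SI)(IIK)
  step 1: I(SI)(IIK)
  step 2: SI(IIK)
  step 3: SI(IK)
  step 4: SIK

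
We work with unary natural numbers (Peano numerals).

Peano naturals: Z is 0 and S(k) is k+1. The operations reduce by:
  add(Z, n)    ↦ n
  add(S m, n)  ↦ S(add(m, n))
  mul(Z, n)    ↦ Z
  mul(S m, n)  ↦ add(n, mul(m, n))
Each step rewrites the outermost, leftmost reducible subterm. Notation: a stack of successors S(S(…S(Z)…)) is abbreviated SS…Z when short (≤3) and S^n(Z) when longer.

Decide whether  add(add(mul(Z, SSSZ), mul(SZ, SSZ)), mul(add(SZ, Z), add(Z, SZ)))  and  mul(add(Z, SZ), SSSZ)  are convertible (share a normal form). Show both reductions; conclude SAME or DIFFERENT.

Answer: SAME — A ⇓ SSSZ, B ⇓ SSSZ

Reduction:
Term A:
  start: add(add(mul(Z, SSSZ), mul(SZ, SSZ)), mul(add(SZ, Z), add(Z, SZ)))
  [1] add(add(Z, mul(SZ, SSZ)), mul(add(SZ, Z), add(Z, SZ)))
  [2] add(mul(SZ, SSZ), mul(add(SZ, Z), add(Z, SZ)))
  [3] add(add(SSZ, mul(Z, SSZ)), mul(add(SZ, Z), add(Z, SZ)))
  [4] add(S(add(SZ, mul(Z, SSZ))), mul(add(SZ, Z), add(Z, SZ)))
  [5] S(add(add(SZ, mul(Z, SSZ)), mul(add(SZ, Z), add(Z, SZ))))
  [6] S(add(S(add(Z, mul(Z, SSZ))), mul(add(SZ, Z), add(Z, SZ))))
  [7] S(S(add(add(Z, mul(Z, SSZ)), mul(add(SZ, Z), add(Z, SZ)))))
  [8] S(S(add(mul(Z, SSZ), mul(add(SZ, Z), add(Z, SZ)))))
  [9] S(S(add(Z, mul(add(SZ, Z), add(Z, SZ)))))
  [10] S(S(mul(add(SZ, Z), add(Z, SZ))))
  [11] S(S(mul(S(add(Z, Z)), add(Z, SZ))))
  [12] S(S(add(add(Z, SZ), mul(add(Z, Z), add(Z, SZ)))))
  [13] S(S(add(SZ, mul(add(Z, Z), add(Z, SZ)))))
  [14] S(S(S(add(Z, mul(add(Z, Z), add(Z, SZ))))))
  [15] S(S(S(mul(add(Z, Z), add(Z, SZ)))))
  [16] S(S(S(mul(Z, add(Z, SZ)))))
  [17] SSSZ

Term B:
  start: mul(add(Z, SZ), SSSZ)
  [1] mul(SZ, SSSZ)
  [2] add(SSSZ, mul(Z, SSSZ))
  [3] S(add(SSZ, mul(Z, SSSZ)))
  [4] S(S(add(SZ, mul(Z, SSSZ))))
  [5] S(S(S(add(Z, mul(Z, SSSZ)))))
  [6] S(S(S(mul(Z, SSSZ))))
  [7] SSSZ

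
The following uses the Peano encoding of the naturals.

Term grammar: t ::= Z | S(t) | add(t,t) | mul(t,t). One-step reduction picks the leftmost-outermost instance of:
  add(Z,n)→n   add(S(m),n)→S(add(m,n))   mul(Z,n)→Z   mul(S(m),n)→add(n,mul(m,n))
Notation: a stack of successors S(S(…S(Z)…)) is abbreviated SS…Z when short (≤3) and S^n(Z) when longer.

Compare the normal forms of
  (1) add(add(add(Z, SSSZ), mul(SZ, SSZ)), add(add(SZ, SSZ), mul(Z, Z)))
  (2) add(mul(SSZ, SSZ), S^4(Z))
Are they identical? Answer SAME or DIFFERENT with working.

Answer: SAME — A ⇓ S^8(Z), B ⇓ S^8(Z)

Working:
Term A:
  start: add(add(add(Z, SSSZ), mul(SZ, SSZ)), add(add(SZ, SSZ), mul(Z, Z)))
  step 1: add(add(SSSZ, mul(SZ, SSZ)), add(add(SZ, SSZ), mul(Z, Z)))
  step 2: add(S(add(SSZ, mul(SZ, SSZ))), add(add(SZ, SSZ), mul(Z, Z)))
  step 3: S(add(add(SSZ, mul(SZ, SSZ)), add(add(SZ, SSZ), mul(Z, Z))))
  step 4: S(add(S(add(SZ, mul(SZ, SSZ))), add(add(SZ, SSZ), mul(Z, Z))))
  step 5: S(S(add(add(SZ, mul(SZ, SSZ)), add(add(SZ, SSZ), mul(Z, Z)))))
  step 6: S(S(add(S(add(Z, mul(SZ, SSZ))), add(add(SZ, SSZ), mul(Z, Z)))))
  step 7: S(S(S(add(add(Z, mul(SZ, SSZ)), add(add(SZ, SSZ), mul(Z, Z))))))
  step 8: S(S(S(add(mul(SZ, SSZ), add(add(SZ, SSZ), mul(Z, Z))))))
  step 9: S(S(S(add(add(SSZ, mul(Z, SSZ)), add(add(SZ, SSZ), mul(Z, Z))))))
  step 10: S(S(S(add(S(add(SZ, mul(Z, SSZ))), add(add(SZ, SSZ), mul(Z, Z))))))
  step 11: S(S(S(S(add(add(SZ, mul(Z, SSZ)), add(add(SZ, SSZ), mul(Z, Z)))))))
  step 12: S(S(S(S(add(S(add(Z, mul(Z, SSZ))), add(add(SZ, SSZ), mul(Z, Z)))))))
  step 13: S(S(S(S(S(add(add(Z, mul(Z, SSZ)), add(add(SZ, SSZ), mul(Z, Z))))))))
  step 14: S(S(S(S(S(add(mul(Z, SSZ), add(add(SZ, SSZ), mul(Z, Z))))))))
  step 15: S(S(S(S(S(add(Z, add(add(SZ, SSZ), mul(Z, Z))))))))
  step 16: S(S(S(S(S(add(add(SZ, SSZ), mul(Z, Z)))))))
  step 17: S(S(S(S(S(add(S(add(Z, SSZ)), mul(Z, Z)))))))
  step 18: S(S(S(S(S(S(add(add(Z, SSZ), mul(Z, Z))))))))
  step 19: S(S(S(S(S(S(add(SSZ, mul(Z, Z))))))))
  step 20: S(S(S(S(S(S(S(add(SZ, mul(Z, Z)))))))))
  step 21: S(S(S(S(S(S(S(S(add(Z, mul(Z, Z))))))))))
  step 22: S(S(S(S(S(S(S(S(mul(Z, Z)))))))))
  step 23: S^8(Z)

Term B:
  start: add(mul(SSZ, SSZ), S^4(Z))
  step 1: add(add(SSZ, mul(SZ, SSZ)), S^4(Z))
  step 2: add(S(add(SZ, mul(SZ, SSZ))), S^4(Z))
  step 3: S(add(add(SZ, mul(SZ, SSZ)), S^4(Z)))
  step 4: S(add(S(add(Z, mul(SZ, SSZ))), S^4(Z)))
  step 5: S(S(add(add(Z, mul(SZ, SSZ)), S^4(Z))))
  step 6: S(S(add(mul(SZ, SSZ), S^4(Z))))
  step 7: S(S(add(add(SSZ, mul(Z, SSZ)), S^4(Z))))
  step 8: S(S(add(S(add(SZ, mul(Z, SSZ))), S^4(Z))))
  step 9: S(S(S(add(add(SZ, mul(Z, SSZ)), S^4(Z)))))
  step 10: S(S(S(add(S(add(Z, mul(Z, SSZ))), S^4(Z)))))
  step 11: S(S(S(S(add(add(Z, mul(Z, SSZ)), S^4(Z))))))
  step 12: S(S(S(S(add(mul(Z, SSZ), S^4(Z))))))
  step 13: S(S(S(S(add(Z, S^4(Z))))))
  step 14: S^8(Z)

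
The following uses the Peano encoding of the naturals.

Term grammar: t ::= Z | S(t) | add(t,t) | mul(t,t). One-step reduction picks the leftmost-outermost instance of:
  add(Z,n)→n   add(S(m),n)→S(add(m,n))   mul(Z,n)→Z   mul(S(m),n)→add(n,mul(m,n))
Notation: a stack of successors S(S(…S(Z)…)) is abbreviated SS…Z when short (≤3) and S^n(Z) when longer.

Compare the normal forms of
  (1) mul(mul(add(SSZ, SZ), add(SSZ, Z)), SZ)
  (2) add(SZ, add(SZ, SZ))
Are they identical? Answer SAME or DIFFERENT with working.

Answer: DIFFERENT — A ⇓ S^6(Z), B ⇓ SSSZ

Working:
Term A:
  start: mul(mul(add(SSZ, SZ), add(SSZ, Z)), SZ)
  →1  mul(mul(S(add(SZ, SZ)), add(SSZ, Z)), SZ)
  →2  mul(add(add(SSZ, Z), mul(add(SZ, SZ), add(SSZ, Z))), SZ)
  →3  mul(add(S(add(SZ, Z)), mul(add(SZ, SZ), add(SSZ, Z))), SZ)
  →4  mul(S(add(add(SZ, Z), mul(add(SZ, SZ), add(SSZ, Z)))), SZ)
  →5  add(SZ, mul(add(add(SZ, Z), mul(add(SZ, SZ), add(SSZ, Z))), SZ))
  →6  S(add(Z, mul(add(add(SZ, Z), mul(add(SZ, SZ), add(SSZ, Z))), SZ)))
  →7  S(mul(add(add(SZ, Z), mul(add(SZ, SZ), add(SSZ, Z))), SZ))
  →8  S(mul(add(S(add(Z, Z)), mul(add(SZ, SZ), add(SSZ, Z))), SZ))
  →9  S(mul(S(add(add(Z, Z), mul(add(SZ, SZ), add(SSZ, Z)))), SZ))
  →10  S(add(SZ, mul(add(add(Z, Z), mul(add(SZ, SZ), add(SSZ, Z))), SZ)))
  →11  S(S(add(Z, mul(add(add(Z, Z), mul(add(SZ, SZ), add(SSZ, Z))), SZ))))
  →12  S(S(mul(add(add(Z, Z), mul(add(SZ, SZ), add(SSZ, Z))), SZ)))
  →13  S(S(mul(add(Z, mul(add(SZ, SZ), add(SSZ, Z))), SZ)))
  →14  S(S(mul(mul(add(SZ, SZ), add(SSZ, Z)), SZ)))
  →15  S(S(mul(mul(S(add(Z, SZ)), add(SSZ, Z)), SZ)))
  →16  S(S(mul(add(add(SSZ, Z), mul(add(Z, SZ), add(SSZ, Z))), SZ)))
  →17  S(S(mul(add(S(add(SZ, Z)), mul(add(Z, SZ), add(SSZ, Z))), SZ)))
  →18  S(S(mul(S(add(add(SZ, Z), mul(add(Z, SZ), add(SSZ, Z)))), SZ)))
  →19  S(S(add(SZ, mul(add(add(SZ, Z), mul(add(Z, SZ), add(SSZ, Z))), SZ))))
  →20  S(S(S(add(Z, mul(add(add(SZ, Z), mul(add(Z, SZ), add(SSZ, Z))), SZ)))))
  →21  S(S(S(mul(add(add(SZ, Z), mul(add(Z, SZ), add(SSZ, Z))), SZ))))
  →22  S(S(S(mul(add(S(add(Z, Z)), mul(add(Z, SZ), add(SSZ, Z))), SZ))))
  →23  S(S(S(mul(S(add(add(Z, Z), mul(add(Z, SZ), add(SSZ, Z)))), SZ))))
  →24  S(S(S(add(SZ, mul(add(add(Z, Z), mul(add(Z, SZ), add(SSZ, Z))), SZ)))))
  →25  S(S(S(S(add(Z, mul(add(add(Z, Z), mul(add(Z, SZ), add(SSZ, Z))), SZ))))))
  →26  S(S(S(S(mul(add(add(Z, Z), mul(add(Z, SZ), add(SSZ, Z))), SZ)))))
  →27  S(S(S(S(mul(add(Z, mul(add(Z, SZ), add(SSZ, Z))), SZ)))))
  →28  S(S(S(S(mul(mul(add(Z, SZ), add(SSZ, Z)), SZ)))))
  →29  S(S(S(S(mul(mul(SZ, add(SSZ, Z)), SZ)))))
  →30  S(S(S(S(mul(add(add(SSZ, Z), mul(Z, add(SSZ, Z))), SZ)))))
  →31  S(S(S(S(mul(add(S(add(SZ, Z)), mul(Z, add(SSZ, Z))), SZ)))))
  →32  S(S(S(S(mul(S(add(add(SZ, Z), mul(Z, add(SSZ, Z)))), SZ)))))
  →33  S(S(S(S(add(SZ, mul(add(add(SZ, Z), mul(Z, add(SSZ, Z))), SZ))))))
  →34  S(S(S(S(S(add(Z, mul(add(add(SZ, Z), mul(Z, add(SSZ, Z))), SZ)))))))
  →35  S(S(S(S(S(mul(add(add(SZ, Z), mul(Z, add(SSZ, Z))), SZ))))))
  →36  S(S(S(S(S(mul(add(S(add(Z, Z)), mul(Z, add(SSZ, Z))), SZ))))))
  →37  S(S(S(S(S(mul(S(add(add(Z, Z), mul(Z, add(SSZ, Z)))), SZ))))))
  →38  S(S(S(S(S(add(SZ, mul(add(add(Z, Z), mul(Z, add(SSZ, Z))), SZ)))))))
  →39  S(S(S(S(S(S(add(Z, mul(add(add(Z, Z), mul(Z, add(SSZ, Z))), SZ))))))))
  →40  S(S(S(S(S(S(mul(add(add(Z, Z), mul(Z, add(SSZ, Z))), SZ)))))))
  →41  S(S(S(S(S(S(mul(add(Z, mul(Z, add(SSZ, Z))), SZ)))))))
  →42  S(S(S(S(S(S(mul(mul(Z, add(SSZ, Z)), SZ)))))))
  →43  S(S(S(S(S(S(mul(Z, SZ)))))))
  →44  S^6(Z)

Term B:
  start: add(SZ, add(SZ, SZ))
  →1  S(add(Z, add(SZ, SZ)))
  →2  S(add(SZ, SZ))
  →3  S(S(add(Z, SZ)))
  →4  SSSZ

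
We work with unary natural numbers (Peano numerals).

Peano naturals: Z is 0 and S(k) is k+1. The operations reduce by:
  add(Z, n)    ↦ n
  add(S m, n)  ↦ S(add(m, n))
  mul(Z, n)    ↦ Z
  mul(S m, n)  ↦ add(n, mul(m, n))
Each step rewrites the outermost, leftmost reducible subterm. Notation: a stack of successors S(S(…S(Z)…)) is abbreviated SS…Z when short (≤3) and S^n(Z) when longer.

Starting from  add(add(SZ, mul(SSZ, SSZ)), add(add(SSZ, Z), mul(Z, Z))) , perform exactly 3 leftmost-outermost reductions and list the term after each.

  start: add(add(SZ, mul(SSZ, SSZ)), add(add(SSZ, Z), mul(Z, Z)))
  [1] add(S(add(Z, mul(SSZ, SSZ))), add(add(SSZ, Z), mul(Z, Z)))
  [2] S(add(add(Z, mul(SSZ, SSZ)), add(add(SSZ, Z), mul(Z, Z))))
  [3] S(add(mul(SSZ, SSZ), add(add(SSZ, Z), mul(Z, Z))))

Answer: after 3 steps: S(add(mul(SSZ, SSZ), add(add(SSZ, Z), mul(Z, Z))))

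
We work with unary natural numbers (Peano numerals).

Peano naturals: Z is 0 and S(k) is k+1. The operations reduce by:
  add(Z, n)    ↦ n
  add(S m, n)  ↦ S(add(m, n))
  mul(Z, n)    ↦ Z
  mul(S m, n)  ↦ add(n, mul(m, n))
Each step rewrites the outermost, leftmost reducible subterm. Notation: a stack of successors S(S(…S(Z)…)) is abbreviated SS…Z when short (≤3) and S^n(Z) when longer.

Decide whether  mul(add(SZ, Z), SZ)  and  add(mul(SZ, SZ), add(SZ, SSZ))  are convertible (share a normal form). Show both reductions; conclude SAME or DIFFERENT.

Term A:
  start: mul(add(SZ, Z), SZ)
  →1  mul(S(add(Z, Z)), SZ)
  →2  add(SZ, mul(add(Z, Z), SZ))
  →3  S(add(Z, mul(add(Z, Z), SZ)))
  →4  S(mul(add(Z, Z), SZ))
  →5  S(mul(Z, SZ))
  →6  SZ

Term B:
  start: add(mul(SZ, SZ), add(SZ, SSZ))
  →1  add(add(SZ, mul(Z, SZ)), add(SZ, SSZ))
  →2  add(S(add(Z, mul(Z, SZ))), add(SZ, SSZ))
  →3  S(add(add(Z, mul(Z, SZ)), add(SZ, SSZ)))
  →4  S(add(mul(Z, SZ), add(SZ, SSZ)))
  →5  S(add(Z, add(SZ, SSZ)))
  →6  S(add(SZ, SSZ))
  →7  S(S(add(Z, SSZ)))
  →8  S^4(Z)

Answer: DIFFERENT — A ⇓ SZ, B ⇓ S^4(Z)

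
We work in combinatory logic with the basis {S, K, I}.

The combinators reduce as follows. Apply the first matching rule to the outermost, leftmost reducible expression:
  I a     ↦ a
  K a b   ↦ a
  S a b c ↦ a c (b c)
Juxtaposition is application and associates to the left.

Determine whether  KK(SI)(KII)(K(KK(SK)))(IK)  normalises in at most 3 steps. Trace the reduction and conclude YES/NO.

  start: KK(SI)(KII)(K(KK(SK)))(IK)
  →1  K(KII)(K(KK(SK)))(IK)
  →2  KII(IK)
  →3  I(IK)

Answer: NO — after 3 steps the term is I(IK), not yet normal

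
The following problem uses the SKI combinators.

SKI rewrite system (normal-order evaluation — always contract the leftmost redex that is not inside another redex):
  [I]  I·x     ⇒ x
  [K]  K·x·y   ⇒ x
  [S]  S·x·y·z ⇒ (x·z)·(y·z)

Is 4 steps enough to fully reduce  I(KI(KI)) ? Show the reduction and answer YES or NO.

  start: I(KI(KI))
  →1  KI(KI)
  →2  I

Answer: YES — reaches normal form I in 2 ≤ 4 steps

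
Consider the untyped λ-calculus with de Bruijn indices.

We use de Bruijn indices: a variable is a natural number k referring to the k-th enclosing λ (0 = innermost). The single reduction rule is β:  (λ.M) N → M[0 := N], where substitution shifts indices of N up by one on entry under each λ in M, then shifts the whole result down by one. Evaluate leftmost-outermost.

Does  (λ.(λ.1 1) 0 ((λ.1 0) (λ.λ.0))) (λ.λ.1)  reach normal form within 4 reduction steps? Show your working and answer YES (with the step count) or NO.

Answer: YES — reaches normal form λ.λ.1 in 4 ≤ 4 steps

Derivation:
  start: (λ.(λ.1 1) 0 ((λ.1 0) (λ.λ.0))) (λ.λ.1)
  [1] (λ.(λ.λ.1) (λ.λ.1)) (λ.λ.1) ((λ.(λ.λ.1) 0) (λ.λ.0))
  [2] (λ.λ.1) (λ.λ.1) ((λ.(λ.λ.1) 0) (λ.λ.0))
  [3] (λ.λ.λ.1) ((λ.(λ.λ.1) 0) (λ.λ.0))
  [4] λ.λ.1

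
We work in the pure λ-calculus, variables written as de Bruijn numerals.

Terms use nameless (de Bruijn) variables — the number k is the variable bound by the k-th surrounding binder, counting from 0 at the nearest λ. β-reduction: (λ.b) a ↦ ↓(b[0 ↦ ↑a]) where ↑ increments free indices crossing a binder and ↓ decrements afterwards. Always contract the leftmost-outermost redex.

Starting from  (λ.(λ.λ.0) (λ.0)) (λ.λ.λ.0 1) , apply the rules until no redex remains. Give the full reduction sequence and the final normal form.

Answer: normal form = λ.0  (in 2 steps)

Reduction:
  start: (λ.(λ.λ.0) (λ.0)) (λ.λ.λ.0 1)
  step 1: (λ.λ.0) (λ.0)
  step 2: λ.0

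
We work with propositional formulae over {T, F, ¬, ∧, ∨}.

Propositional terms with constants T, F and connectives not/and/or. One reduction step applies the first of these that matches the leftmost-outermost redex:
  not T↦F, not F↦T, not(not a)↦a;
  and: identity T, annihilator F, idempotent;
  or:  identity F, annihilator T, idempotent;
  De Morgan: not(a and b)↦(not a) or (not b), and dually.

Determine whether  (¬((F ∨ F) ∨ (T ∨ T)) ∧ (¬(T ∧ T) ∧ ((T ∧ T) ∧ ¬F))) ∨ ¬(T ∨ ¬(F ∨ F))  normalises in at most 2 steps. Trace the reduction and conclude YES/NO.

Answer: NO — after 2 steps the term is (((¬F ∧ ¬F) ∧ ¬(T ∨ T)) ∧ (¬(T ∧ T) ∧ ((T ∧ T) ∧ ¬F))) ∨ ¬(T ∨ ¬(F ∨ F)), not yet normal

Working:
  start: (¬((F ∨ F) ∨ (T ∨ T)) ∧ (¬(T ∧ T) ∧ ((T ∧ T) ∧ ¬F))) ∨ ¬(T ∨ ¬(F ∨ F))
  →1  ((¬(F ∨ F) ∧ ¬(T ∨ T)) ∧ (¬(T ∧ T) ∧ ((T ∧ T) ∧ ¬F))) ∨ ¬(T ∨ ¬(F ∨ F))
  →2  (((¬F ∧ ¬F) ∧ ¬(T ∨ T)) ∧ (¬(T ∧ T) ∧ ((T ∧ T) ∧ ¬F))) ∨ ¬(T ∨ ¬(F ∨ F))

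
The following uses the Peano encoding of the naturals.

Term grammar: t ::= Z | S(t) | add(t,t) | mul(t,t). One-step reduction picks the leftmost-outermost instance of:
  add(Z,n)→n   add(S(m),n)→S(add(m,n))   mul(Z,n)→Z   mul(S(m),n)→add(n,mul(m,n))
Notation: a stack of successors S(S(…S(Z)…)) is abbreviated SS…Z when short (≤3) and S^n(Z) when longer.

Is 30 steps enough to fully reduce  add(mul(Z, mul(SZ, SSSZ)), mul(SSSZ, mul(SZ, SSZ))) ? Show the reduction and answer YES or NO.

Answer: YES — reaches normal form S^6(Z) in 30 ≤ 30 steps

Derivation:
  start: add(mul(Z, mul(SZ, SSSZ)), mul(SSSZ, mul(SZ, SSZ)))
  [1] add(Z, mul(SSSZ, mul(SZ, SSZ)))
  [2] mul(SSSZ, mul(SZ, SSZ))
  [3] add(mul(SZ, SSZ), mul(SSZ, mul(SZ, SSZ)))
  [4] add(add(SSZ, mul(Z, SSZ)), mul(SSZ, mul(SZ, SSZ)))
  [5] add(S(add(SZ, mul(Z, SSZ))), mul(SSZ, mul(SZ, SSZ)))
  [6] S(add(add(SZ, mul(Z, SSZ)), mul(SSZ, mul(SZ, SSZ))))
  [7] S(add(S(add(Z, mul(Z, SSZ))), mul(SSZ, mul(SZ, SSZ))))
  [8] S(S(add(add(Z, mul(Z, SSZ)), mul(SSZ, mul(SZ, SSZ)))))
  [9] S(S(add(mul(Z, SSZ), mul(SSZ, mul(SZ, SSZ)))))
  [10] S(S(add(Z, mul(SSZ, mul(SZ, SSZ)))))
  [11] S(S(mul(SSZ, mul(SZ, SSZ))))
  [12] S(S(add(mul(SZ, SSZ), mul(SZ, mul(SZ, SSZ)))))
  [13] S(S(add(add(SSZ, mul(Z, SSZ)), mul(SZ, mul(SZ, SSZ)))))
  [14] S(S(add(S(add(SZ, mul(Z, SSZ))), mul(SZ, mul(SZ, SSZ)))))
  [15] S(S(S(add(add(SZ, mul(Z, SSZ)), mul(SZ, mul(SZ, SSZ))))))
  [16] S(S(S(add(S(add(Z, mul(Z, SSZ))), mul(SZ, mul(SZ, SSZ))))))
  [17] S(S(S(S(add(add(Z, mul(Z, SSZ)), mul(SZ, mul(SZ, SSZ)))))))
  [18] S(S(S(S(add(mul(Z, SSZ), mul(SZ, mul(SZ, SSZ)))))))
  [19] S(S(S(S(add(Z, mul(SZ, mul(SZ, SSZ)))))))
  [20] S(S(S(S(mul(SZ, mul(SZ, SSZ))))))
  [21] S(S(S(S(add(mul(SZ, SSZ), mul(Z, mul(SZ, SSZ)))))))
  [22] S(S(S(S(add(add(SSZ, mul(Z, SSZ)), mul(Z, mul(SZ, SSZ)))))))
  [23] S(S(S(S(add(S(add(SZ, mul(Z, SSZ))), mul(Z, mul(SZ, SSZ)))))))
  [24] S(S(S(S(S(add(add(SZ, mul(Z, SSZ)), mul(Z, mul(SZ, SSZ))))))))
  [25] S(S(S(S(S(add(S(add(Z, mul(Z, SSZ))), mul(Z, mul(SZ, SSZ))))))))
  [26] S(S(S(S(S(S(add(add(Z, mul(Z, SSZ)), mul(Z, mul(SZ, SSZ)))))))))
  [27] S(S(S(S(S(S(add(mul(Z, SSZ), mul(Z, mul(SZ, SSZ)))))))))
  [28] S(S(S(S(S(S(add(Z, mul(Z, mul(SZ, SSZ)))))))))
  [29] S(S(S(S(S(S(mul(Z, mul(SZ, SSZ))))))))
  [30] S^6(Z)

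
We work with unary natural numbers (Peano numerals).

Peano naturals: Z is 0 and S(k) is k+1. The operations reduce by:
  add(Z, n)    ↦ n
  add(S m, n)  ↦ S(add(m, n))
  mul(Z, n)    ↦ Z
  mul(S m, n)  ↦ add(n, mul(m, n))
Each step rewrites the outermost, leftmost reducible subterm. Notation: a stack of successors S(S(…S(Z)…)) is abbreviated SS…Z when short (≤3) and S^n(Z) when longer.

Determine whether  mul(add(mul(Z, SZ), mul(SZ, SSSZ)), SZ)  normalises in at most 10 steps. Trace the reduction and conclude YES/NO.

  start: mul(add(mul(Z, SZ), mul(SZ, SSSZ)), SZ)
  →1  mul(add(Z, mul(SZ, SSSZ)), SZ)
  →2  mul(mul(SZ, SSSZ), SZ)
  →3  mul(add(SSSZ, mul(Z, SSSZ)), SZ)
  →4  mul(S(add(SSZ, mul(Z, SSSZ))), SZ)
  →5  add(SZ, mul(add(SSZ, mul(Z, SSSZ)), SZ))
  →6  S(add(Z, mul(add(SSZ, mul(Z, SSSZ)), SZ)))
  →7  S(mul(add(SSZ, mul(Z, SSSZ)), SZ))
  →8  S(mul(S(add(SZ, mul(Z, SSSZ))), SZ))
  →9  S(add(SZ, mul(add(SZ, mul(Z, SSSZ)), SZ)))
  →10  S(S(add(Z, mul(add(SZ, mul(Z, SSSZ)), SZ))))

Answer: NO — after 10 steps the term is S(S(add(Z, mul(add(SZ, mul(Z, SSSZ)), SZ)))), not yet normal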